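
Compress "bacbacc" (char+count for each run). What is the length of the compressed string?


Input: bacbacc
Runs:
  'b' x 1 => "b1"
  'a' x 1 => "a1"
  'c' x 1 => "c1"
  'b' x 1 => "b1"
  'a' x 1 => "a1"
  'c' x 2 => "c2"
Compressed: "b1a1c1b1a1c2"
Compressed length: 12

12


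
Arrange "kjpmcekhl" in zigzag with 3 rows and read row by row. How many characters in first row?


Zigzag "kjpmcekhl" into 3 rows:
Placing characters:
  'k' => row 0
  'j' => row 1
  'p' => row 2
  'm' => row 1
  'c' => row 0
  'e' => row 1
  'k' => row 2
  'h' => row 1
  'l' => row 0
Rows:
  Row 0: "kcl"
  Row 1: "jmeh"
  Row 2: "pk"
First row length: 3

3


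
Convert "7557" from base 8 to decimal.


Input: "7557" in base 8
Positional expansion:
  Digit '7' (value 7) x 8^3 = 3584
  Digit '5' (value 5) x 8^2 = 320
  Digit '5' (value 5) x 8^1 = 40
  Digit '7' (value 7) x 8^0 = 7
Sum = 3951

3951


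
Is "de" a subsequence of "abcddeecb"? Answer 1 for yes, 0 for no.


Check if "de" is a subsequence of "abcddeecb"
Greedy scan:
  Position 0 ('a'): no match needed
  Position 1 ('b'): no match needed
  Position 2 ('c'): no match needed
  Position 3 ('d'): matches sub[0] = 'd'
  Position 4 ('d'): no match needed
  Position 5 ('e'): matches sub[1] = 'e'
  Position 6 ('e'): no match needed
  Position 7 ('c'): no match needed
  Position 8 ('b'): no match needed
All 2 characters matched => is a subsequence

1


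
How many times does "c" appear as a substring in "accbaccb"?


Searching for "c" in "accbaccb"
Scanning each position:
  Position 0: "a" => no
  Position 1: "c" => MATCH
  Position 2: "c" => MATCH
  Position 3: "b" => no
  Position 4: "a" => no
  Position 5: "c" => MATCH
  Position 6: "c" => MATCH
  Position 7: "b" => no
Total occurrences: 4

4


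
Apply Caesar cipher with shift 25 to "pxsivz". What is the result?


Caesar cipher: shift "pxsivz" by 25
  'p' (pos 15) + 25 = pos 14 = 'o'
  'x' (pos 23) + 25 = pos 22 = 'w'
  's' (pos 18) + 25 = pos 17 = 'r'
  'i' (pos 8) + 25 = pos 7 = 'h'
  'v' (pos 21) + 25 = pos 20 = 'u'
  'z' (pos 25) + 25 = pos 24 = 'y'
Result: owrhuy

owrhuy


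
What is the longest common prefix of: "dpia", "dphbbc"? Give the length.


Words: dpia, dphbbc
  Position 0: all 'd' => match
  Position 1: all 'p' => match
  Position 2: ('i', 'h') => mismatch, stop
LCP = "dp" (length 2)

2


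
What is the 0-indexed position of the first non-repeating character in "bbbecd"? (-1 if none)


Input: bbbecd
Character frequencies:
  'b': 3
  'c': 1
  'd': 1
  'e': 1
Scanning left to right for freq == 1:
  Position 0 ('b'): freq=3, skip
  Position 1 ('b'): freq=3, skip
  Position 2 ('b'): freq=3, skip
  Position 3 ('e'): unique! => answer = 3

3


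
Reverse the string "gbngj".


Input: gbngj
Reading characters right to left:
  Position 4: 'j'
  Position 3: 'g'
  Position 2: 'n'
  Position 1: 'b'
  Position 0: 'g'
Reversed: jgnbg

jgnbg


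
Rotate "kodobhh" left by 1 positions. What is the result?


Input: "kodobhh", rotate left by 1
First 1 characters: "k"
Remaining characters: "odobhh"
Concatenate remaining + first: "odobhh" + "k" = "odobhhk"

odobhhk


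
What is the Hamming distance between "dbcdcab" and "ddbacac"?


Comparing "dbcdcab" and "ddbacac" position by position:
  Position 0: 'd' vs 'd' => same
  Position 1: 'b' vs 'd' => differ
  Position 2: 'c' vs 'b' => differ
  Position 3: 'd' vs 'a' => differ
  Position 4: 'c' vs 'c' => same
  Position 5: 'a' vs 'a' => same
  Position 6: 'b' vs 'c' => differ
Total differences (Hamming distance): 4

4


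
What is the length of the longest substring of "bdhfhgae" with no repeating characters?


Input: "bdhfhgae"
Sliding window (track last position of each char):
  Position 0 ('b'): window [0,0] length 1 -- new best
  Position 1 ('d'): window [0,1] length 2 -- new best
  Position 2 ('h'): window [0,2] length 3 -- new best
  Position 3 ('f'): window [0,3] length 4 -- new best
  Position 4 ('h'): repeat (last at 2), move window start to 3
  Position 4 ('h'): window [3,4] length 2
  Position 5 ('g'): window [3,5] length 3
  Position 6 ('a'): window [3,6] length 4
  Position 7 ('e'): window [3,7] length 5 -- new best
Longest substring with no repeats: "fhgae" with length 5

5


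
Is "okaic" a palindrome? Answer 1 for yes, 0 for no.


Input: okaic
Reversed: ciako
  Compare pos 0 ('o') with pos 4 ('c'): MISMATCH
  Compare pos 1 ('k') with pos 3 ('i'): MISMATCH
Result: not a palindrome

0


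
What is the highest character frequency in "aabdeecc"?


Input: aabdeecc
Character counts:
  'a': 2
  'b': 1
  'c': 2
  'd': 1
  'e': 2
Maximum frequency: 2

2


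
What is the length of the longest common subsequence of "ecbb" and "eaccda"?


LCS of "ecbb" and "eaccda"
DP table:
           e    a    c    c    d    a
      0    0    0    0    0    0    0
  e   0    1    1    1    1    1    1
  c   0    1    1    2    2    2    2
  b   0    1    1    2    2    2    2
  b   0    1    1    2    2    2    2
LCS length = dp[4][6] = 2

2


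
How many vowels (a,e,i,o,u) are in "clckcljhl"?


Input: clckcljhl
Checking each character:
  'c' at position 0: consonant
  'l' at position 1: consonant
  'c' at position 2: consonant
  'k' at position 3: consonant
  'c' at position 4: consonant
  'l' at position 5: consonant
  'j' at position 6: consonant
  'h' at position 7: consonant
  'l' at position 8: consonant
Total vowels: 0

0


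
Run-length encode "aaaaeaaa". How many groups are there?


Input: aaaaeaaa
Scanning for consecutive runs:
  Group 1: 'a' x 4 (positions 0-3)
  Group 2: 'e' x 1 (positions 4-4)
  Group 3: 'a' x 3 (positions 5-7)
Total groups: 3

3


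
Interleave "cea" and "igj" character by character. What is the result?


Interleaving "cea" and "igj":
  Position 0: 'c' from first, 'i' from second => "ci"
  Position 1: 'e' from first, 'g' from second => "eg"
  Position 2: 'a' from first, 'j' from second => "aj"
Result: ciegaj

ciegaj


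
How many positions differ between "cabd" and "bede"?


Comparing "cabd" and "bede" position by position:
  Position 0: 'c' vs 'b' => DIFFER
  Position 1: 'a' vs 'e' => DIFFER
  Position 2: 'b' vs 'd' => DIFFER
  Position 3: 'd' vs 'e' => DIFFER
Positions that differ: 4

4


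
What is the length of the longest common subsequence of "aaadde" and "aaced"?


LCS of "aaadde" and "aaced"
DP table:
           a    a    c    e    d
      0    0    0    0    0    0
  a   0    1    1    1    1    1
  a   0    1    2    2    2    2
  a   0    1    2    2    2    2
  d   0    1    2    2    2    3
  d   0    1    2    2    2    3
  e   0    1    2    2    3    3
LCS length = dp[6][5] = 3

3


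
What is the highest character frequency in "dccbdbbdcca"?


Input: dccbdbbdcca
Character counts:
  'a': 1
  'b': 3
  'c': 4
  'd': 3
Maximum frequency: 4

4


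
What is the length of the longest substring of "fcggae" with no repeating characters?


Input: "fcggae"
Sliding window (track last position of each char):
  Position 0 ('f'): window [0,0] length 1 -- new best
  Position 1 ('c'): window [0,1] length 2 -- new best
  Position 2 ('g'): window [0,2] length 3 -- new best
  Position 3 ('g'): repeat (last at 2), move window start to 3
  Position 3 ('g'): window [3,3] length 1
  Position 4 ('a'): window [3,4] length 2
  Position 5 ('e'): window [3,5] length 3
Longest substring with no repeats: "fcg" with length 3

3


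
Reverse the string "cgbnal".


Input: cgbnal
Reading characters right to left:
  Position 5: 'l'
  Position 4: 'a'
  Position 3: 'n'
  Position 2: 'b'
  Position 1: 'g'
  Position 0: 'c'
Reversed: lanbgc

lanbgc


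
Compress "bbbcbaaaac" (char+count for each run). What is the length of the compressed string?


Input: bbbcbaaaac
Runs:
  'b' x 3 => "b3"
  'c' x 1 => "c1"
  'b' x 1 => "b1"
  'a' x 4 => "a4"
  'c' x 1 => "c1"
Compressed: "b3c1b1a4c1"
Compressed length: 10

10


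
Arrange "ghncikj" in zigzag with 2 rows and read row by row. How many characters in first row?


Zigzag "ghncikj" into 2 rows:
Placing characters:
  'g' => row 0
  'h' => row 1
  'n' => row 0
  'c' => row 1
  'i' => row 0
  'k' => row 1
  'j' => row 0
Rows:
  Row 0: "gnij"
  Row 1: "hck"
First row length: 4

4


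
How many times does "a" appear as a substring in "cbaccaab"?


Searching for "a" in "cbaccaab"
Scanning each position:
  Position 0: "c" => no
  Position 1: "b" => no
  Position 2: "a" => MATCH
  Position 3: "c" => no
  Position 4: "c" => no
  Position 5: "a" => MATCH
  Position 6: "a" => MATCH
  Position 7: "b" => no
Total occurrences: 3

3


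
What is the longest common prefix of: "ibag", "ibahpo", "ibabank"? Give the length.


Words: ibag, ibahpo, ibabank
  Position 0: all 'i' => match
  Position 1: all 'b' => match
  Position 2: all 'a' => match
  Position 3: ('g', 'h', 'b') => mismatch, stop
LCP = "iba" (length 3)

3


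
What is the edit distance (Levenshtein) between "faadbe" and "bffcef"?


Computing edit distance: "faadbe" -> "bffcef"
DP table:
           b    f    f    c    e    f
      0    1    2    3    4    5    6
  f   1    1    1    2    3    4    5
  a   2    2    2    2    3    4    5
  a   3    3    3    3    3    4    5
  d   4    4    4    4    4    4    5
  b   5    4    5    5    5    5    5
  e   6    5    5    6    6    5    6
Edit distance = dp[6][6] = 6

6


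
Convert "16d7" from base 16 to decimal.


Input: "16d7" in base 16
Positional expansion:
  Digit '1' (value 1) x 16^3 = 4096
  Digit '6' (value 6) x 16^2 = 1536
  Digit 'd' (value 13) x 16^1 = 208
  Digit '7' (value 7) x 16^0 = 7
Sum = 5847

5847


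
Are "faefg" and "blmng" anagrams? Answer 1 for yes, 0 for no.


Strings: "faefg", "blmng"
Sorted first:  aeffg
Sorted second: bglmn
Differ at position 0: 'a' vs 'b' => not anagrams

0


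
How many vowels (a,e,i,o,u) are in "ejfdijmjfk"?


Input: ejfdijmjfk
Checking each character:
  'e' at position 0: vowel (running total: 1)
  'j' at position 1: consonant
  'f' at position 2: consonant
  'd' at position 3: consonant
  'i' at position 4: vowel (running total: 2)
  'j' at position 5: consonant
  'm' at position 6: consonant
  'j' at position 7: consonant
  'f' at position 8: consonant
  'k' at position 9: consonant
Total vowels: 2

2


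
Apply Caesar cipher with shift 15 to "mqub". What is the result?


Caesar cipher: shift "mqub" by 15
  'm' (pos 12) + 15 = pos 1 = 'b'
  'q' (pos 16) + 15 = pos 5 = 'f'
  'u' (pos 20) + 15 = pos 9 = 'j'
  'b' (pos 1) + 15 = pos 16 = 'q'
Result: bfjq

bfjq


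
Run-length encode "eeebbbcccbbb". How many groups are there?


Input: eeebbbcccbbb
Scanning for consecutive runs:
  Group 1: 'e' x 3 (positions 0-2)
  Group 2: 'b' x 3 (positions 3-5)
  Group 3: 'c' x 3 (positions 6-8)
  Group 4: 'b' x 3 (positions 9-11)
Total groups: 4

4


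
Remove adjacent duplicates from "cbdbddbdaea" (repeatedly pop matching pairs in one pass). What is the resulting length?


Input: cbdbddbdaea
Stack-based adjacent duplicate removal:
  Read 'c': push. Stack: c
  Read 'b': push. Stack: cb
  Read 'd': push. Stack: cbd
  Read 'b': push. Stack: cbdb
  Read 'd': push. Stack: cbdbd
  Read 'd': matches stack top 'd' => pop. Stack: cbdb
  Read 'b': matches stack top 'b' => pop. Stack: cbd
  Read 'd': matches stack top 'd' => pop. Stack: cb
  Read 'a': push. Stack: cba
  Read 'e': push. Stack: cbae
  Read 'a': push. Stack: cbaea
Final stack: "cbaea" (length 5)

5


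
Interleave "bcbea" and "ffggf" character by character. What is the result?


Interleaving "bcbea" and "ffggf":
  Position 0: 'b' from first, 'f' from second => "bf"
  Position 1: 'c' from first, 'f' from second => "cf"
  Position 2: 'b' from first, 'g' from second => "bg"
  Position 3: 'e' from first, 'g' from second => "eg"
  Position 4: 'a' from first, 'f' from second => "af"
Result: bfcfbgegaf

bfcfbgegaf


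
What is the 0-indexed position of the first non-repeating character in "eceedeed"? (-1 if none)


Input: eceedeed
Character frequencies:
  'c': 1
  'd': 2
  'e': 5
Scanning left to right for freq == 1:
  Position 0 ('e'): freq=5, skip
  Position 1 ('c'): unique! => answer = 1

1


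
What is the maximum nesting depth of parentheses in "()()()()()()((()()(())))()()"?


Input: "()()()()()()((()()(())))()()"
Tracking depth:
  Position 0 '(': depth becomes 1
  Position 1 ')': depth becomes 0
  Position 2 '(': depth becomes 1
  Position 3 ')': depth becomes 0
  Position 4 '(': depth becomes 1
  Position 5 ')': depth becomes 0
  Position 6 '(': depth becomes 1
  Position 7 ')': depth becomes 0
  Position 8 '(': depth becomes 1
  Position 9 ')': depth becomes 0
  Position 10 '(': depth becomes 1
  Position 11 ')': depth becomes 0
  Position 12 '(': depth becomes 1
  Position 13 '(': depth becomes 2
  Position 14 '(': depth becomes 3
  Position 15 ')': depth becomes 2
  Position 16 '(': depth becomes 3
  Position 17 ')': depth becomes 2
  Position 18 '(': depth becomes 3
  Position 19 '(': depth becomes 4
  Position 20 ')': depth becomes 3
  Position 21 ')': depth becomes 2
  Position 22 ')': depth becomes 1
  Position 23 ')': depth becomes 0
  Position 24 '(': depth becomes 1
  Position 25 ')': depth becomes 0
  Position 26 '(': depth becomes 1
  Position 27 ')': depth becomes 0
Maximum depth reached: 4

4


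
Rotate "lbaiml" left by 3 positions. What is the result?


Input: "lbaiml", rotate left by 3
First 3 characters: "lba"
Remaining characters: "iml"
Concatenate remaining + first: "iml" + "lba" = "imllba"

imllba


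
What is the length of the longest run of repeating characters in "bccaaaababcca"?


Input: "bccaaaababcca"
Scanning for longest run:
  Position 1 ('c'): new char, reset run to 1
  Position 2 ('c'): continues run of 'c', length=2
  Position 3 ('a'): new char, reset run to 1
  Position 4 ('a'): continues run of 'a', length=2
  Position 5 ('a'): continues run of 'a', length=3
  Position 6 ('a'): continues run of 'a', length=4
  Position 7 ('b'): new char, reset run to 1
  Position 8 ('a'): new char, reset run to 1
  Position 9 ('b'): new char, reset run to 1
  Position 10 ('c'): new char, reset run to 1
  Position 11 ('c'): continues run of 'c', length=2
  Position 12 ('a'): new char, reset run to 1
Longest run: 'a' with length 4

4


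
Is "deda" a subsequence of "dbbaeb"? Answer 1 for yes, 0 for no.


Check if "deda" is a subsequence of "dbbaeb"
Greedy scan:
  Position 0 ('d'): matches sub[0] = 'd'
  Position 1 ('b'): no match needed
  Position 2 ('b'): no match needed
  Position 3 ('a'): no match needed
  Position 4 ('e'): matches sub[1] = 'e'
  Position 5 ('b'): no match needed
Only matched 2/4 characters => not a subsequence

0


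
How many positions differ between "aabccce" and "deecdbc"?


Comparing "aabccce" and "deecdbc" position by position:
  Position 0: 'a' vs 'd' => DIFFER
  Position 1: 'a' vs 'e' => DIFFER
  Position 2: 'b' vs 'e' => DIFFER
  Position 3: 'c' vs 'c' => same
  Position 4: 'c' vs 'd' => DIFFER
  Position 5: 'c' vs 'b' => DIFFER
  Position 6: 'e' vs 'c' => DIFFER
Positions that differ: 6

6


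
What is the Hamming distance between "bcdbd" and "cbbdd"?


Comparing "bcdbd" and "cbbdd" position by position:
  Position 0: 'b' vs 'c' => differ
  Position 1: 'c' vs 'b' => differ
  Position 2: 'd' vs 'b' => differ
  Position 3: 'b' vs 'd' => differ
  Position 4: 'd' vs 'd' => same
Total differences (Hamming distance): 4

4


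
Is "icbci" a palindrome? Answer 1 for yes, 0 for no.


Input: icbci
Reversed: icbci
  Compare pos 0 ('i') with pos 4 ('i'): match
  Compare pos 1 ('c') with pos 3 ('c'): match
Result: palindrome

1


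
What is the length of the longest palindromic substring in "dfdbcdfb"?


Input: "dfdbcdfb"
Checking substrings for palindromes:
  [0:3] "dfd" (len 3) => palindrome
Longest palindromic substring: "dfd" with length 3

3


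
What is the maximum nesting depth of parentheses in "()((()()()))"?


Input: "()((()()()))"
Tracking depth:
  Position 0 '(': depth becomes 1
  Position 1 ')': depth becomes 0
  Position 2 '(': depth becomes 1
  Position 3 '(': depth becomes 2
  Position 4 '(': depth becomes 3
  Position 5 ')': depth becomes 2
  Position 6 '(': depth becomes 3
  Position 7 ')': depth becomes 2
  Position 8 '(': depth becomes 3
  Position 9 ')': depth becomes 2
  Position 10 ')': depth becomes 1
  Position 11 ')': depth becomes 0
Maximum depth reached: 3

3


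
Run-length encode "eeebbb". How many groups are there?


Input: eeebbb
Scanning for consecutive runs:
  Group 1: 'e' x 3 (positions 0-2)
  Group 2: 'b' x 3 (positions 3-5)
Total groups: 2

2


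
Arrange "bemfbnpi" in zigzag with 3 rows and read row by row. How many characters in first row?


Zigzag "bemfbnpi" into 3 rows:
Placing characters:
  'b' => row 0
  'e' => row 1
  'm' => row 2
  'f' => row 1
  'b' => row 0
  'n' => row 1
  'p' => row 2
  'i' => row 1
Rows:
  Row 0: "bb"
  Row 1: "efni"
  Row 2: "mp"
First row length: 2

2


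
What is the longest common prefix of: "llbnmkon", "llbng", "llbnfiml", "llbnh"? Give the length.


Words: llbnmkon, llbng, llbnfiml, llbnh
  Position 0: all 'l' => match
  Position 1: all 'l' => match
  Position 2: all 'b' => match
  Position 3: all 'n' => match
  Position 4: ('m', 'g', 'f', 'h') => mismatch, stop
LCP = "llbn" (length 4)

4


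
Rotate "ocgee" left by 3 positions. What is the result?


Input: "ocgee", rotate left by 3
First 3 characters: "ocg"
Remaining characters: "ee"
Concatenate remaining + first: "ee" + "ocg" = "eeocg"

eeocg


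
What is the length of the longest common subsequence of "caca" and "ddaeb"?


LCS of "caca" and "ddaeb"
DP table:
           d    d    a    e    b
      0    0    0    0    0    0
  c   0    0    0    0    0    0
  a   0    0    0    1    1    1
  c   0    0    0    1    1    1
  a   0    0    0    1    1    1
LCS length = dp[4][5] = 1

1


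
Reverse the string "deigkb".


Input: deigkb
Reading characters right to left:
  Position 5: 'b'
  Position 4: 'k'
  Position 3: 'g'
  Position 2: 'i'
  Position 1: 'e'
  Position 0: 'd'
Reversed: bkgied

bkgied


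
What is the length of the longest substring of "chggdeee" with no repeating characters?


Input: "chggdeee"
Sliding window (track last position of each char):
  Position 0 ('c'): window [0,0] length 1 -- new best
  Position 1 ('h'): window [0,1] length 2 -- new best
  Position 2 ('g'): window [0,2] length 3 -- new best
  Position 3 ('g'): repeat (last at 2), move window start to 3
  Position 3 ('g'): window [3,3] length 1
  Position 4 ('d'): window [3,4] length 2
  Position 5 ('e'): window [3,5] length 3
  Position 6 ('e'): repeat (last at 5), move window start to 6
  Position 6 ('e'): window [6,6] length 1
  Position 7 ('e'): repeat (last at 6), move window start to 7
  Position 7 ('e'): window [7,7] length 1
Longest substring with no repeats: "chg" with length 3

3


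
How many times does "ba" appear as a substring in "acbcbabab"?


Searching for "ba" in "acbcbabab"
Scanning each position:
  Position 0: "ac" => no
  Position 1: "cb" => no
  Position 2: "bc" => no
  Position 3: "cb" => no
  Position 4: "ba" => MATCH
  Position 5: "ab" => no
  Position 6: "ba" => MATCH
  Position 7: "ab" => no
Total occurrences: 2

2


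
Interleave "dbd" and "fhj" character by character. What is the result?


Interleaving "dbd" and "fhj":
  Position 0: 'd' from first, 'f' from second => "df"
  Position 1: 'b' from first, 'h' from second => "bh"
  Position 2: 'd' from first, 'j' from second => "dj"
Result: dfbhdj

dfbhdj


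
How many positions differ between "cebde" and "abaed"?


Comparing "cebde" and "abaed" position by position:
  Position 0: 'c' vs 'a' => DIFFER
  Position 1: 'e' vs 'b' => DIFFER
  Position 2: 'b' vs 'a' => DIFFER
  Position 3: 'd' vs 'e' => DIFFER
  Position 4: 'e' vs 'd' => DIFFER
Positions that differ: 5

5


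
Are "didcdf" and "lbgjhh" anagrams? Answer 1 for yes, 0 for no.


Strings: "didcdf", "lbgjhh"
Sorted first:  cdddfi
Sorted second: bghhjl
Differ at position 0: 'c' vs 'b' => not anagrams

0


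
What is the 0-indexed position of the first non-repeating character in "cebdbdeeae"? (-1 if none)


Input: cebdbdeeae
Character frequencies:
  'a': 1
  'b': 2
  'c': 1
  'd': 2
  'e': 4
Scanning left to right for freq == 1:
  Position 0 ('c'): unique! => answer = 0

0


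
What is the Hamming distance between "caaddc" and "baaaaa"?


Comparing "caaddc" and "baaaaa" position by position:
  Position 0: 'c' vs 'b' => differ
  Position 1: 'a' vs 'a' => same
  Position 2: 'a' vs 'a' => same
  Position 3: 'd' vs 'a' => differ
  Position 4: 'd' vs 'a' => differ
  Position 5: 'c' vs 'a' => differ
Total differences (Hamming distance): 4

4


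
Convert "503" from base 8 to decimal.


Input: "503" in base 8
Positional expansion:
  Digit '5' (value 5) x 8^2 = 320
  Digit '0' (value 0) x 8^1 = 0
  Digit '3' (value 3) x 8^0 = 3
Sum = 323

323


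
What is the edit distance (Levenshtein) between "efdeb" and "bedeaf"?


Computing edit distance: "efdeb" -> "bedeaf"
DP table:
           b    e    d    e    a    f
      0    1    2    3    4    5    6
  e   1    1    1    2    3    4    5
  f   2    2    2    2    3    4    4
  d   3    3    3    2    3    4    5
  e   4    4    3    3    2    3    4
  b   5    4    4    4    3    3    4
Edit distance = dp[5][6] = 4

4


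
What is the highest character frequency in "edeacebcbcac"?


Input: edeacebcbcac
Character counts:
  'a': 2
  'b': 2
  'c': 4
  'd': 1
  'e': 3
Maximum frequency: 4

4


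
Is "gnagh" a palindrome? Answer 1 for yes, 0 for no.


Input: gnagh
Reversed: hgang
  Compare pos 0 ('g') with pos 4 ('h'): MISMATCH
  Compare pos 1 ('n') with pos 3 ('g'): MISMATCH
Result: not a palindrome

0


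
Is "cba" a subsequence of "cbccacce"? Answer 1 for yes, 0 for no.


Check if "cba" is a subsequence of "cbccacce"
Greedy scan:
  Position 0 ('c'): matches sub[0] = 'c'
  Position 1 ('b'): matches sub[1] = 'b'
  Position 2 ('c'): no match needed
  Position 3 ('c'): no match needed
  Position 4 ('a'): matches sub[2] = 'a'
  Position 5 ('c'): no match needed
  Position 6 ('c'): no match needed
  Position 7 ('e'): no match needed
All 3 characters matched => is a subsequence

1


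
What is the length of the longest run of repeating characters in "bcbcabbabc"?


Input: "bcbcabbabc"
Scanning for longest run:
  Position 1 ('c'): new char, reset run to 1
  Position 2 ('b'): new char, reset run to 1
  Position 3 ('c'): new char, reset run to 1
  Position 4 ('a'): new char, reset run to 1
  Position 5 ('b'): new char, reset run to 1
  Position 6 ('b'): continues run of 'b', length=2
  Position 7 ('a'): new char, reset run to 1
  Position 8 ('b'): new char, reset run to 1
  Position 9 ('c'): new char, reset run to 1
Longest run: 'b' with length 2

2


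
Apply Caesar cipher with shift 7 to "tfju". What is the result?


Caesar cipher: shift "tfju" by 7
  't' (pos 19) + 7 = pos 0 = 'a'
  'f' (pos 5) + 7 = pos 12 = 'm'
  'j' (pos 9) + 7 = pos 16 = 'q'
  'u' (pos 20) + 7 = pos 1 = 'b'
Result: amqb

amqb


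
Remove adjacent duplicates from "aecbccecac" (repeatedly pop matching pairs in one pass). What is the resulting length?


Input: aecbccecac
Stack-based adjacent duplicate removal:
  Read 'a': push. Stack: a
  Read 'e': push. Stack: ae
  Read 'c': push. Stack: aec
  Read 'b': push. Stack: aecb
  Read 'c': push. Stack: aecbc
  Read 'c': matches stack top 'c' => pop. Stack: aecb
  Read 'e': push. Stack: aecbe
  Read 'c': push. Stack: aecbec
  Read 'a': push. Stack: aecbeca
  Read 'c': push. Stack: aecbecac
Final stack: "aecbecac" (length 8)

8


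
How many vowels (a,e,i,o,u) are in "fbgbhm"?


Input: fbgbhm
Checking each character:
  'f' at position 0: consonant
  'b' at position 1: consonant
  'g' at position 2: consonant
  'b' at position 3: consonant
  'h' at position 4: consonant
  'm' at position 5: consonant
Total vowels: 0

0


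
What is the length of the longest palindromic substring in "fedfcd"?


Input: "fedfcd"
Checking substrings for palindromes:
  No multi-char palindromic substrings found
Longest palindromic substring: "f" with length 1

1


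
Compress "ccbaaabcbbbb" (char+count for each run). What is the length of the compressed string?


Input: ccbaaabcbbbb
Runs:
  'c' x 2 => "c2"
  'b' x 1 => "b1"
  'a' x 3 => "a3"
  'b' x 1 => "b1"
  'c' x 1 => "c1"
  'b' x 4 => "b4"
Compressed: "c2b1a3b1c1b4"
Compressed length: 12

12


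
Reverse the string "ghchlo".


Input: ghchlo
Reading characters right to left:
  Position 5: 'o'
  Position 4: 'l'
  Position 3: 'h'
  Position 2: 'c'
  Position 1: 'h'
  Position 0: 'g'
Reversed: olhchg

olhchg


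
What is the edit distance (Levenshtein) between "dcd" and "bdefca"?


Computing edit distance: "dcd" -> "bdefca"
DP table:
           b    d    e    f    c    a
      0    1    2    3    4    5    6
  d   1    1    1    2    3    4    5
  c   2    2    2    2    3    3    4
  d   3    3    2    3    3    4    4
Edit distance = dp[3][6] = 4

4


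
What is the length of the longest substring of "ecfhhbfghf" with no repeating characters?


Input: "ecfhhbfghf"
Sliding window (track last position of each char):
  Position 0 ('e'): window [0,0] length 1 -- new best
  Position 1 ('c'): window [0,1] length 2 -- new best
  Position 2 ('f'): window [0,2] length 3 -- new best
  Position 3 ('h'): window [0,3] length 4 -- new best
  Position 4 ('h'): repeat (last at 3), move window start to 4
  Position 4 ('h'): window [4,4] length 1
  Position 5 ('b'): window [4,5] length 2
  Position 6 ('f'): window [4,6] length 3
  Position 7 ('g'): window [4,7] length 4
  Position 8 ('h'): repeat (last at 4), move window start to 5
  Position 8 ('h'): window [5,8] length 4
  Position 9 ('f'): repeat (last at 6), move window start to 7
  Position 9 ('f'): window [7,9] length 3
Longest substring with no repeats: "ecfh" with length 4

4


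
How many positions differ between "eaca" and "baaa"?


Comparing "eaca" and "baaa" position by position:
  Position 0: 'e' vs 'b' => DIFFER
  Position 1: 'a' vs 'a' => same
  Position 2: 'c' vs 'a' => DIFFER
  Position 3: 'a' vs 'a' => same
Positions that differ: 2

2


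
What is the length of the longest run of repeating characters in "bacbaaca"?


Input: "bacbaaca"
Scanning for longest run:
  Position 1 ('a'): new char, reset run to 1
  Position 2 ('c'): new char, reset run to 1
  Position 3 ('b'): new char, reset run to 1
  Position 4 ('a'): new char, reset run to 1
  Position 5 ('a'): continues run of 'a', length=2
  Position 6 ('c'): new char, reset run to 1
  Position 7 ('a'): new char, reset run to 1
Longest run: 'a' with length 2

2


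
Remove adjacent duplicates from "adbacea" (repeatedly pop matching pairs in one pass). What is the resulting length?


Input: adbacea
Stack-based adjacent duplicate removal:
  Read 'a': push. Stack: a
  Read 'd': push. Stack: ad
  Read 'b': push. Stack: adb
  Read 'a': push. Stack: adba
  Read 'c': push. Stack: adbac
  Read 'e': push. Stack: adbace
  Read 'a': push. Stack: adbacea
Final stack: "adbacea" (length 7)

7


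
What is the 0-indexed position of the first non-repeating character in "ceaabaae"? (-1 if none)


Input: ceaabaae
Character frequencies:
  'a': 4
  'b': 1
  'c': 1
  'e': 2
Scanning left to right for freq == 1:
  Position 0 ('c'): unique! => answer = 0

0


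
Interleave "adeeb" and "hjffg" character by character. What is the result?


Interleaving "adeeb" and "hjffg":
  Position 0: 'a' from first, 'h' from second => "ah"
  Position 1: 'd' from first, 'j' from second => "dj"
  Position 2: 'e' from first, 'f' from second => "ef"
  Position 3: 'e' from first, 'f' from second => "ef"
  Position 4: 'b' from first, 'g' from second => "bg"
Result: ahdjefefbg

ahdjefefbg


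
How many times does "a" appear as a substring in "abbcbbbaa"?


Searching for "a" in "abbcbbbaa"
Scanning each position:
  Position 0: "a" => MATCH
  Position 1: "b" => no
  Position 2: "b" => no
  Position 3: "c" => no
  Position 4: "b" => no
  Position 5: "b" => no
  Position 6: "b" => no
  Position 7: "a" => MATCH
  Position 8: "a" => MATCH
Total occurrences: 3

3


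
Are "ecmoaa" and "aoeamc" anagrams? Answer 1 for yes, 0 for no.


Strings: "ecmoaa", "aoeamc"
Sorted first:  aacemo
Sorted second: aacemo
Sorted forms match => anagrams

1


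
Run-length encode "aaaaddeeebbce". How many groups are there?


Input: aaaaddeeebbce
Scanning for consecutive runs:
  Group 1: 'a' x 4 (positions 0-3)
  Group 2: 'd' x 2 (positions 4-5)
  Group 3: 'e' x 3 (positions 6-8)
  Group 4: 'b' x 2 (positions 9-10)
  Group 5: 'c' x 1 (positions 11-11)
  Group 6: 'e' x 1 (positions 12-12)
Total groups: 6

6


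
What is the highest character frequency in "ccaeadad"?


Input: ccaeadad
Character counts:
  'a': 3
  'c': 2
  'd': 2
  'e': 1
Maximum frequency: 3

3


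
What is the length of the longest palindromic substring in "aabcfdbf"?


Input: "aabcfdbf"
Checking substrings for palindromes:
  [0:2] "aa" (len 2) => palindrome
Longest palindromic substring: "aa" with length 2

2


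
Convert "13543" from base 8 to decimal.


Input: "13543" in base 8
Positional expansion:
  Digit '1' (value 1) x 8^4 = 4096
  Digit '3' (value 3) x 8^3 = 1536
  Digit '5' (value 5) x 8^2 = 320
  Digit '4' (value 4) x 8^1 = 32
  Digit '3' (value 3) x 8^0 = 3
Sum = 5987

5987


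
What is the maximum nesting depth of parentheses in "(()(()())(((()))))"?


Input: "(()(()())(((()))))"
Tracking depth:
  Position 0 '(': depth becomes 1
  Position 1 '(': depth becomes 2
  Position 2 ')': depth becomes 1
  Position 3 '(': depth becomes 2
  Position 4 '(': depth becomes 3
  Position 5 ')': depth becomes 2
  Position 6 '(': depth becomes 3
  Position 7 ')': depth becomes 2
  Position 8 ')': depth becomes 1
  Position 9 '(': depth becomes 2
  Position 10 '(': depth becomes 3
  Position 11 '(': depth becomes 4
  Position 12 '(': depth becomes 5
  Position 13 ')': depth becomes 4
  Position 14 ')': depth becomes 3
  Position 15 ')': depth becomes 2
  Position 16 ')': depth becomes 1
  Position 17 ')': depth becomes 0
Maximum depth reached: 5

5


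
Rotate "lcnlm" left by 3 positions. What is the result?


Input: "lcnlm", rotate left by 3
First 3 characters: "lcn"
Remaining characters: "lm"
Concatenate remaining + first: "lm" + "lcn" = "lmlcn"

lmlcn


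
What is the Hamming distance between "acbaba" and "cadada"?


Comparing "acbaba" and "cadada" position by position:
  Position 0: 'a' vs 'c' => differ
  Position 1: 'c' vs 'a' => differ
  Position 2: 'b' vs 'd' => differ
  Position 3: 'a' vs 'a' => same
  Position 4: 'b' vs 'd' => differ
  Position 5: 'a' vs 'a' => same
Total differences (Hamming distance): 4

4


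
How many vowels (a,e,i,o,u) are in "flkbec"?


Input: flkbec
Checking each character:
  'f' at position 0: consonant
  'l' at position 1: consonant
  'k' at position 2: consonant
  'b' at position 3: consonant
  'e' at position 4: vowel (running total: 1)
  'c' at position 5: consonant
Total vowels: 1

1


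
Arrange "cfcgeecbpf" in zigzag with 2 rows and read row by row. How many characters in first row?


Zigzag "cfcgeecbpf" into 2 rows:
Placing characters:
  'c' => row 0
  'f' => row 1
  'c' => row 0
  'g' => row 1
  'e' => row 0
  'e' => row 1
  'c' => row 0
  'b' => row 1
  'p' => row 0
  'f' => row 1
Rows:
  Row 0: "ccecp"
  Row 1: "fgebf"
First row length: 5

5


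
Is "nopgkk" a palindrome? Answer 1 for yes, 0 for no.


Input: nopgkk
Reversed: kkgpon
  Compare pos 0 ('n') with pos 5 ('k'): MISMATCH
  Compare pos 1 ('o') with pos 4 ('k'): MISMATCH
  Compare pos 2 ('p') with pos 3 ('g'): MISMATCH
Result: not a palindrome

0


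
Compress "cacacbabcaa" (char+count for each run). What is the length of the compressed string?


Input: cacacbabcaa
Runs:
  'c' x 1 => "c1"
  'a' x 1 => "a1"
  'c' x 1 => "c1"
  'a' x 1 => "a1"
  'c' x 1 => "c1"
  'b' x 1 => "b1"
  'a' x 1 => "a1"
  'b' x 1 => "b1"
  'c' x 1 => "c1"
  'a' x 2 => "a2"
Compressed: "c1a1c1a1c1b1a1b1c1a2"
Compressed length: 20

20


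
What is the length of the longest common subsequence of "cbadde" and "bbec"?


LCS of "cbadde" and "bbec"
DP table:
           b    b    e    c
      0    0    0    0    0
  c   0    0    0    0    1
  b   0    1    1    1    1
  a   0    1    1    1    1
  d   0    1    1    1    1
  d   0    1    1    1    1
  e   0    1    1    2    2
LCS length = dp[6][4] = 2

2


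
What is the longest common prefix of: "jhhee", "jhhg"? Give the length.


Words: jhhee, jhhg
  Position 0: all 'j' => match
  Position 1: all 'h' => match
  Position 2: all 'h' => match
  Position 3: ('e', 'g') => mismatch, stop
LCP = "jhh" (length 3)

3


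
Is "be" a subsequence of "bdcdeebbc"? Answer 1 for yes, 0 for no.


Check if "be" is a subsequence of "bdcdeebbc"
Greedy scan:
  Position 0 ('b'): matches sub[0] = 'b'
  Position 1 ('d'): no match needed
  Position 2 ('c'): no match needed
  Position 3 ('d'): no match needed
  Position 4 ('e'): matches sub[1] = 'e'
  Position 5 ('e'): no match needed
  Position 6 ('b'): no match needed
  Position 7 ('b'): no match needed
  Position 8 ('c'): no match needed
All 2 characters matched => is a subsequence

1


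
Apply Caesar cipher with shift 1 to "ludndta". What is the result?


Caesar cipher: shift "ludndta" by 1
  'l' (pos 11) + 1 = pos 12 = 'm'
  'u' (pos 20) + 1 = pos 21 = 'v'
  'd' (pos 3) + 1 = pos 4 = 'e'
  'n' (pos 13) + 1 = pos 14 = 'o'
  'd' (pos 3) + 1 = pos 4 = 'e'
  't' (pos 19) + 1 = pos 20 = 'u'
  'a' (pos 0) + 1 = pos 1 = 'b'
Result: mveoeub

mveoeub


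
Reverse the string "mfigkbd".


Input: mfigkbd
Reading characters right to left:
  Position 6: 'd'
  Position 5: 'b'
  Position 4: 'k'
  Position 3: 'g'
  Position 2: 'i'
  Position 1: 'f'
  Position 0: 'm'
Reversed: dbkgifm

dbkgifm


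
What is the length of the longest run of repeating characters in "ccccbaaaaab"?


Input: "ccccbaaaaab"
Scanning for longest run:
  Position 1 ('c'): continues run of 'c', length=2
  Position 2 ('c'): continues run of 'c', length=3
  Position 3 ('c'): continues run of 'c', length=4
  Position 4 ('b'): new char, reset run to 1
  Position 5 ('a'): new char, reset run to 1
  Position 6 ('a'): continues run of 'a', length=2
  Position 7 ('a'): continues run of 'a', length=3
  Position 8 ('a'): continues run of 'a', length=4
  Position 9 ('a'): continues run of 'a', length=5
  Position 10 ('b'): new char, reset run to 1
Longest run: 'a' with length 5

5


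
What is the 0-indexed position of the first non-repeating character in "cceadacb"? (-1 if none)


Input: cceadacb
Character frequencies:
  'a': 2
  'b': 1
  'c': 3
  'd': 1
  'e': 1
Scanning left to right for freq == 1:
  Position 0 ('c'): freq=3, skip
  Position 1 ('c'): freq=3, skip
  Position 2 ('e'): unique! => answer = 2

2


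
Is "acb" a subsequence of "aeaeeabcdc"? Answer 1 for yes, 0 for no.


Check if "acb" is a subsequence of "aeaeeabcdc"
Greedy scan:
  Position 0 ('a'): matches sub[0] = 'a'
  Position 1 ('e'): no match needed
  Position 2 ('a'): no match needed
  Position 3 ('e'): no match needed
  Position 4 ('e'): no match needed
  Position 5 ('a'): no match needed
  Position 6 ('b'): no match needed
  Position 7 ('c'): matches sub[1] = 'c'
  Position 8 ('d'): no match needed
  Position 9 ('c'): no match needed
Only matched 2/3 characters => not a subsequence

0


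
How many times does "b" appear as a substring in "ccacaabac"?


Searching for "b" in "ccacaabac"
Scanning each position:
  Position 0: "c" => no
  Position 1: "c" => no
  Position 2: "a" => no
  Position 3: "c" => no
  Position 4: "a" => no
  Position 5: "a" => no
  Position 6: "b" => MATCH
  Position 7: "a" => no
  Position 8: "c" => no
Total occurrences: 1

1


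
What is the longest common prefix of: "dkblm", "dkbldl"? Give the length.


Words: dkblm, dkbldl
  Position 0: all 'd' => match
  Position 1: all 'k' => match
  Position 2: all 'b' => match
  Position 3: all 'l' => match
  Position 4: ('m', 'd') => mismatch, stop
LCP = "dkbl" (length 4)

4


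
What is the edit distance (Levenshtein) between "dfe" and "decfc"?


Computing edit distance: "dfe" -> "decfc"
DP table:
           d    e    c    f    c
      0    1    2    3    4    5
  d   1    0    1    2    3    4
  f   2    1    1    2    2    3
  e   3    2    1    2    3    3
Edit distance = dp[3][5] = 3

3


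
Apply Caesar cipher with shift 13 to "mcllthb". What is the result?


Caesar cipher: shift "mcllthb" by 13
  'm' (pos 12) + 13 = pos 25 = 'z'
  'c' (pos 2) + 13 = pos 15 = 'p'
  'l' (pos 11) + 13 = pos 24 = 'y'
  'l' (pos 11) + 13 = pos 24 = 'y'
  't' (pos 19) + 13 = pos 6 = 'g'
  'h' (pos 7) + 13 = pos 20 = 'u'
  'b' (pos 1) + 13 = pos 14 = 'o'
Result: zpyyguo

zpyyguo


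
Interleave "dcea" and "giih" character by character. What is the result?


Interleaving "dcea" and "giih":
  Position 0: 'd' from first, 'g' from second => "dg"
  Position 1: 'c' from first, 'i' from second => "ci"
  Position 2: 'e' from first, 'i' from second => "ei"
  Position 3: 'a' from first, 'h' from second => "ah"
Result: dgcieiah

dgcieiah


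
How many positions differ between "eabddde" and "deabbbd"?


Comparing "eabddde" and "deabbbd" position by position:
  Position 0: 'e' vs 'd' => DIFFER
  Position 1: 'a' vs 'e' => DIFFER
  Position 2: 'b' vs 'a' => DIFFER
  Position 3: 'd' vs 'b' => DIFFER
  Position 4: 'd' vs 'b' => DIFFER
  Position 5: 'd' vs 'b' => DIFFER
  Position 6: 'e' vs 'd' => DIFFER
Positions that differ: 7

7


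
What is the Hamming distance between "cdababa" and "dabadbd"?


Comparing "cdababa" and "dabadbd" position by position:
  Position 0: 'c' vs 'd' => differ
  Position 1: 'd' vs 'a' => differ
  Position 2: 'a' vs 'b' => differ
  Position 3: 'b' vs 'a' => differ
  Position 4: 'a' vs 'd' => differ
  Position 5: 'b' vs 'b' => same
  Position 6: 'a' vs 'd' => differ
Total differences (Hamming distance): 6

6


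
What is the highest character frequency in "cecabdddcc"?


Input: cecabdddcc
Character counts:
  'a': 1
  'b': 1
  'c': 4
  'd': 3
  'e': 1
Maximum frequency: 4

4


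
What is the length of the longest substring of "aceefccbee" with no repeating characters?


Input: "aceefccbee"
Sliding window (track last position of each char):
  Position 0 ('a'): window [0,0] length 1 -- new best
  Position 1 ('c'): window [0,1] length 2 -- new best
  Position 2 ('e'): window [0,2] length 3 -- new best
  Position 3 ('e'): repeat (last at 2), move window start to 3
  Position 3 ('e'): window [3,3] length 1
  Position 4 ('f'): window [3,4] length 2
  Position 5 ('c'): window [3,5] length 3
  Position 6 ('c'): repeat (last at 5), move window start to 6
  Position 6 ('c'): window [6,6] length 1
  Position 7 ('b'): window [6,7] length 2
  Position 8 ('e'): window [6,8] length 3
  Position 9 ('e'): repeat (last at 8), move window start to 9
  Position 9 ('e'): window [9,9] length 1
Longest substring with no repeats: "ace" with length 3

3


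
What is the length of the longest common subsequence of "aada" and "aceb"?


LCS of "aada" and "aceb"
DP table:
           a    c    e    b
      0    0    0    0    0
  a   0    1    1    1    1
  a   0    1    1    1    1
  d   0    1    1    1    1
  a   0    1    1    1    1
LCS length = dp[4][4] = 1

1


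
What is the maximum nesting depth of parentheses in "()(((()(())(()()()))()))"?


Input: "()(((()(())(()()()))()))"
Tracking depth:
  Position 0 '(': depth becomes 1
  Position 1 ')': depth becomes 0
  Position 2 '(': depth becomes 1
  Position 3 '(': depth becomes 2
  Position 4 '(': depth becomes 3
  Position 5 '(': depth becomes 4
  Position 6 ')': depth becomes 3
  Position 7 '(': depth becomes 4
  Position 8 '(': depth becomes 5
  Position 9 ')': depth becomes 4
  Position 10 ')': depth becomes 3
  Position 11 '(': depth becomes 4
  Position 12 '(': depth becomes 5
  Position 13 ')': depth becomes 4
  Position 14 '(': depth becomes 5
  Position 15 ')': depth becomes 4
  Position 16 '(': depth becomes 5
  Position 17 ')': depth becomes 4
  Position 18 ')': depth becomes 3
  Position 19 ')': depth becomes 2
  Position 20 '(': depth becomes 3
  Position 21 ')': depth becomes 2
  Position 22 ')': depth becomes 1
  Position 23 ')': depth becomes 0
Maximum depth reached: 5

5
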